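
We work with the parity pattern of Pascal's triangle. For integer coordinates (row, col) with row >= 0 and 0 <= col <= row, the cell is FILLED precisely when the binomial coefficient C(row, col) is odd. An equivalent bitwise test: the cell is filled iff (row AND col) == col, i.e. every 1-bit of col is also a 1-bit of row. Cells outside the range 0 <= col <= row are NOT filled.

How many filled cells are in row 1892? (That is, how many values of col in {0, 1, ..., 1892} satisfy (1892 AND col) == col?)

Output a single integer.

1892 in binary = 11101100100
popcount(1892) = number of 1-bits in 11101100100 = 6
A col c satisfies (1892 AND c) == c iff every set bit of c is also set in 1892; each of the 6 set bits of 1892 can independently be on or off in c.
count = 2^6 = 64

Answer: 64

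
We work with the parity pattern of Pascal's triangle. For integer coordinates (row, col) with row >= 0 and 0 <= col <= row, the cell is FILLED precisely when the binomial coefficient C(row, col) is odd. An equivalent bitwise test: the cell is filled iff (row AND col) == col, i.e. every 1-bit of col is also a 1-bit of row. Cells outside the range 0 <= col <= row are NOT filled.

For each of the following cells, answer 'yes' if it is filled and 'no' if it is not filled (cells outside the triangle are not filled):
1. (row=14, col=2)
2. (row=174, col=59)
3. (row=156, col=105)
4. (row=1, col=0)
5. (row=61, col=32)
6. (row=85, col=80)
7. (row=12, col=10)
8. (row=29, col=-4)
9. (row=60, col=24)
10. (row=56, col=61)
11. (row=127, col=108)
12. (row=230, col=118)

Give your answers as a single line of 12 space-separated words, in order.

Answer: yes no no yes yes yes no no yes no yes no

Derivation:
(14,2): row=0b1110, col=0b10, row AND col = 0b10 = 2; 2 == 2 -> filled
(174,59): row=0b10101110, col=0b111011, row AND col = 0b101010 = 42; 42 != 59 -> empty
(156,105): row=0b10011100, col=0b1101001, row AND col = 0b1000 = 8; 8 != 105 -> empty
(1,0): row=0b1, col=0b0, row AND col = 0b0 = 0; 0 == 0 -> filled
(61,32): row=0b111101, col=0b100000, row AND col = 0b100000 = 32; 32 == 32 -> filled
(85,80): row=0b1010101, col=0b1010000, row AND col = 0b1010000 = 80; 80 == 80 -> filled
(12,10): row=0b1100, col=0b1010, row AND col = 0b1000 = 8; 8 != 10 -> empty
(29,-4): col outside [0, 29] -> not filled
(60,24): row=0b111100, col=0b11000, row AND col = 0b11000 = 24; 24 == 24 -> filled
(56,61): col outside [0, 56] -> not filled
(127,108): row=0b1111111, col=0b1101100, row AND col = 0b1101100 = 108; 108 == 108 -> filled
(230,118): row=0b11100110, col=0b1110110, row AND col = 0b1100110 = 102; 102 != 118 -> empty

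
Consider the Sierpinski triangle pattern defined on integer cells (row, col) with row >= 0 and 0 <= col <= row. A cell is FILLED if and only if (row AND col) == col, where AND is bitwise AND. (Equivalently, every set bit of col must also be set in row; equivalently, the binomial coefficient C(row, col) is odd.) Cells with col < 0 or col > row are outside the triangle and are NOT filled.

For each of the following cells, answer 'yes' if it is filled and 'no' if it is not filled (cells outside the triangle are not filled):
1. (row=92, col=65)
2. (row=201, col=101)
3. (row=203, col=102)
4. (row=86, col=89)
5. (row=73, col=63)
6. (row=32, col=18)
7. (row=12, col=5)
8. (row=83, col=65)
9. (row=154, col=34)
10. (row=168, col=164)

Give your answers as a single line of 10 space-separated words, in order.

(92,65): row=0b1011100, col=0b1000001, row AND col = 0b1000000 = 64; 64 != 65 -> empty
(201,101): row=0b11001001, col=0b1100101, row AND col = 0b1000001 = 65; 65 != 101 -> empty
(203,102): row=0b11001011, col=0b1100110, row AND col = 0b1000010 = 66; 66 != 102 -> empty
(86,89): col outside [0, 86] -> not filled
(73,63): row=0b1001001, col=0b111111, row AND col = 0b1001 = 9; 9 != 63 -> empty
(32,18): row=0b100000, col=0b10010, row AND col = 0b0 = 0; 0 != 18 -> empty
(12,5): row=0b1100, col=0b101, row AND col = 0b100 = 4; 4 != 5 -> empty
(83,65): row=0b1010011, col=0b1000001, row AND col = 0b1000001 = 65; 65 == 65 -> filled
(154,34): row=0b10011010, col=0b100010, row AND col = 0b10 = 2; 2 != 34 -> empty
(168,164): row=0b10101000, col=0b10100100, row AND col = 0b10100000 = 160; 160 != 164 -> empty

Answer: no no no no no no no yes no no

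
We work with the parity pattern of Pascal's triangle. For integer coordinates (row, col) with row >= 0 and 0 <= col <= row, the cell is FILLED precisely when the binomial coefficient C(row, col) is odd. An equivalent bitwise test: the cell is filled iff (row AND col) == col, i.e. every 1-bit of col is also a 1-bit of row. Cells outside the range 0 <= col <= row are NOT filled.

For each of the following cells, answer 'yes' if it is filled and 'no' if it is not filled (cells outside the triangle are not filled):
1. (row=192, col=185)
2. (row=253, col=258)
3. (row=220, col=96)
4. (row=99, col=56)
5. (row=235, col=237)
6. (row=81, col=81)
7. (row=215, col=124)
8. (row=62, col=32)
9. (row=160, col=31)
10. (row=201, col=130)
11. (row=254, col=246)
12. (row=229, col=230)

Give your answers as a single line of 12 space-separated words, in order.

(192,185): row=0b11000000, col=0b10111001, row AND col = 0b10000000 = 128; 128 != 185 -> empty
(253,258): col outside [0, 253] -> not filled
(220,96): row=0b11011100, col=0b1100000, row AND col = 0b1000000 = 64; 64 != 96 -> empty
(99,56): row=0b1100011, col=0b111000, row AND col = 0b100000 = 32; 32 != 56 -> empty
(235,237): col outside [0, 235] -> not filled
(81,81): row=0b1010001, col=0b1010001, row AND col = 0b1010001 = 81; 81 == 81 -> filled
(215,124): row=0b11010111, col=0b1111100, row AND col = 0b1010100 = 84; 84 != 124 -> empty
(62,32): row=0b111110, col=0b100000, row AND col = 0b100000 = 32; 32 == 32 -> filled
(160,31): row=0b10100000, col=0b11111, row AND col = 0b0 = 0; 0 != 31 -> empty
(201,130): row=0b11001001, col=0b10000010, row AND col = 0b10000000 = 128; 128 != 130 -> empty
(254,246): row=0b11111110, col=0b11110110, row AND col = 0b11110110 = 246; 246 == 246 -> filled
(229,230): col outside [0, 229] -> not filled

Answer: no no no no no yes no yes no no yes no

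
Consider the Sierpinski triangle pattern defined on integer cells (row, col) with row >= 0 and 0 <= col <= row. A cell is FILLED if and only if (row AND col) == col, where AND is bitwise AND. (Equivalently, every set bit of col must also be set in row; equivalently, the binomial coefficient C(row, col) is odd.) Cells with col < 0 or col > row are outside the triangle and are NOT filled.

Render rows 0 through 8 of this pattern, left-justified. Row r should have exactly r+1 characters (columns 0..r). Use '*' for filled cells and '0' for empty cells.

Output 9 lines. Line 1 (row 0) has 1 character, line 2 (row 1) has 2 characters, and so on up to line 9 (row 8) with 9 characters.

r0=0: *
r1=1: **
r2=10: *0*
r3=11: ****
r4=100: *000*
r5=101: **00**
r6=110: *0*0*0*
r7=111: ********
r8=1000: *0000000*

Answer: *
**
*0*
****
*000*
**00**
*0*0*0*
********
*0000000*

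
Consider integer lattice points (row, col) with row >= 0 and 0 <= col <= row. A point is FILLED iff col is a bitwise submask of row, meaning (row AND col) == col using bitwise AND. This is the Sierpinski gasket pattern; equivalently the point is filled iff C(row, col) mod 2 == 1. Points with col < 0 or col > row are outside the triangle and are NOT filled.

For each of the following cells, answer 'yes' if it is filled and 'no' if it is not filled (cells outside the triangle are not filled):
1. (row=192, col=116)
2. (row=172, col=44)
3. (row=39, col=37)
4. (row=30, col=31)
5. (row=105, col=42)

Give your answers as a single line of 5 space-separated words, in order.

(192,116): row=0b11000000, col=0b1110100, row AND col = 0b1000000 = 64; 64 != 116 -> empty
(172,44): row=0b10101100, col=0b101100, row AND col = 0b101100 = 44; 44 == 44 -> filled
(39,37): row=0b100111, col=0b100101, row AND col = 0b100101 = 37; 37 == 37 -> filled
(30,31): col outside [0, 30] -> not filled
(105,42): row=0b1101001, col=0b101010, row AND col = 0b101000 = 40; 40 != 42 -> empty

Answer: no yes yes no no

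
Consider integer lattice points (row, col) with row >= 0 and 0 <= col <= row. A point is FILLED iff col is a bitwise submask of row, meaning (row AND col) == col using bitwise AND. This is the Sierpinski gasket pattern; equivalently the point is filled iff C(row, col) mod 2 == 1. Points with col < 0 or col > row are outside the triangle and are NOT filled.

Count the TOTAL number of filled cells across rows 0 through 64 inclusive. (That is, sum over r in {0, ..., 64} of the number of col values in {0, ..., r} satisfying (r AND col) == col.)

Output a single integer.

Answer: 731

Derivation:
r0=0 pc0: +1 =1
r1=1 pc1: +2 =3
r2=10 pc1: +2 =5
r3=11 pc2: +4 =9
r4=100 pc1: +2 =11
r5=101 pc2: +4 =15
r6=110 pc2: +4 =19
r7=111 pc3: +8 =27
r8=1000 pc1: +2 =29
r9=1001 pc2: +4 =33
r10=1010 pc2: +4 =37
r11=1011 pc3: +8 =45
r12=1100 pc2: +4 =49
r13=1101 pc3: +8 =57
r14=1110 pc3: +8 =65
r15=1111 pc4: +16 =81
r16=10000 pc1: +2 =83
r17=10001 pc2: +4 =87
r18=10010 pc2: +4 =91
r19=10011 pc3: +8 =99
r20=10100 pc2: +4 =103
r21=10101 pc3: +8 =111
r22=10110 pc3: +8 =119
r23=10111 pc4: +16 =135
r24=11000 pc2: +4 =139
r25=11001 pc3: +8 =147
r26=11010 pc3: +8 =155
r27=11011 pc4: +16 =171
r28=11100 pc3: +8 =179
r29=11101 pc4: +16 =195
r30=11110 pc4: +16 =211
r31=11111 pc5: +32 =243
r32=100000 pc1: +2 =245
r33=100001 pc2: +4 =249
r34=100010 pc2: +4 =253
r35=100011 pc3: +8 =261
r36=100100 pc2: +4 =265
r37=100101 pc3: +8 =273
r38=100110 pc3: +8 =281
r39=100111 pc4: +16 =297
r40=101000 pc2: +4 =301
r41=101001 pc3: +8 =309
r42=101010 pc3: +8 =317
r43=101011 pc4: +16 =333
r44=101100 pc3: +8 =341
r45=101101 pc4: +16 =357
r46=101110 pc4: +16 =373
r47=101111 pc5: +32 =405
r48=110000 pc2: +4 =409
r49=110001 pc3: +8 =417
r50=110010 pc3: +8 =425
r51=110011 pc4: +16 =441
r52=110100 pc3: +8 =449
r53=110101 pc4: +16 =465
r54=110110 pc4: +16 =481
r55=110111 pc5: +32 =513
r56=111000 pc3: +8 =521
r57=111001 pc4: +16 =537
r58=111010 pc4: +16 =553
r59=111011 pc5: +32 =585
r60=111100 pc4: +16 =601
r61=111101 pc5: +32 =633
r62=111110 pc5: +32 =665
r63=111111 pc6: +64 =729
r64=1000000 pc1: +2 =731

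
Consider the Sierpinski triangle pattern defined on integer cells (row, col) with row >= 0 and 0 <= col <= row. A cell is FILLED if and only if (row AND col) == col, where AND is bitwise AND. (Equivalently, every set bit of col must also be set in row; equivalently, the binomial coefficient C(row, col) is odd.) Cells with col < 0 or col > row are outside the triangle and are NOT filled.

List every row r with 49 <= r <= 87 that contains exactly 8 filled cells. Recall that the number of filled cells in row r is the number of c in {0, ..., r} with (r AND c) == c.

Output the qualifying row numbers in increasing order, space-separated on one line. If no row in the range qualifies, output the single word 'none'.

Answer: 49 50 52 56 67 69 70 73 74 76 81 82 84

Derivation:
Row r has 2^popcount(r) filled cells, so we need popcount(r) = log2(8) = 3.
Scan r = 49..87 and keep those with exactly 3 one-bits:
r=49=110001 popcount=3 -> KEEP
r=50=110010 popcount=3 -> KEEP
r=51=110011 popcount=4 -> skip
r=52=110100 popcount=3 -> KEEP
r=53=110101 popcount=4 -> skip
r=54=110110 popcount=4 -> skip
r=55=110111 popcount=5 -> skip
r=56=111000 popcount=3 -> KEEP
r=57=111001 popcount=4 -> skip
r=58=111010 popcount=4 -> skip
r=59=111011 popcount=5 -> skip
r=60=111100 popcount=4 -> skip
r=61=111101 popcount=5 -> skip
r=62=111110 popcount=5 -> skip
r=63=111111 popcount=6 -> skip
r=64=1000000 popcount=1 -> skip
r=65=1000001 popcount=2 -> skip
r=66=1000010 popcount=2 -> skip
r=67=1000011 popcount=3 -> KEEP
r=68=1000100 popcount=2 -> skip
r=69=1000101 popcount=3 -> KEEP
r=70=1000110 popcount=3 -> KEEP
r=71=1000111 popcount=4 -> skip
r=72=1001000 popcount=2 -> skip
r=73=1001001 popcount=3 -> KEEP
r=74=1001010 popcount=3 -> KEEP
r=75=1001011 popcount=4 -> skip
r=76=1001100 popcount=3 -> KEEP
r=77=1001101 popcount=4 -> skip
r=78=1001110 popcount=4 -> skip
r=79=1001111 popcount=5 -> skip
r=80=1010000 popcount=2 -> skip
r=81=1010001 popcount=3 -> KEEP
r=82=1010010 popcount=3 -> KEEP
r=83=1010011 popcount=4 -> skip
r=84=1010100 popcount=3 -> KEEP
r=85=1010101 popcount=4 -> skip
r=86=1010110 popcount=4 -> skip
r=87=1010111 popcount=5 -> skip
Kept rows: 49 50 52 56 67 69 70 73 74 76 81 82 84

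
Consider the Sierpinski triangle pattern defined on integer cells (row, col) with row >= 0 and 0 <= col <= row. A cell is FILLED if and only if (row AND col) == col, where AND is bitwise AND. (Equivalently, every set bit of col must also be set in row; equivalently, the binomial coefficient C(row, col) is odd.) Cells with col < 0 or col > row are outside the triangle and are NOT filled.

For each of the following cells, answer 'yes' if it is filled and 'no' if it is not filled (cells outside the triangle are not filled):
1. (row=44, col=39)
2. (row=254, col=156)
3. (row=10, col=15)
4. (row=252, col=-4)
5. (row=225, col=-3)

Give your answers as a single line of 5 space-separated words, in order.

Answer: no yes no no no

Derivation:
(44,39): row=0b101100, col=0b100111, row AND col = 0b100100 = 36; 36 != 39 -> empty
(254,156): row=0b11111110, col=0b10011100, row AND col = 0b10011100 = 156; 156 == 156 -> filled
(10,15): col outside [0, 10] -> not filled
(252,-4): col outside [0, 252] -> not filled
(225,-3): col outside [0, 225] -> not filled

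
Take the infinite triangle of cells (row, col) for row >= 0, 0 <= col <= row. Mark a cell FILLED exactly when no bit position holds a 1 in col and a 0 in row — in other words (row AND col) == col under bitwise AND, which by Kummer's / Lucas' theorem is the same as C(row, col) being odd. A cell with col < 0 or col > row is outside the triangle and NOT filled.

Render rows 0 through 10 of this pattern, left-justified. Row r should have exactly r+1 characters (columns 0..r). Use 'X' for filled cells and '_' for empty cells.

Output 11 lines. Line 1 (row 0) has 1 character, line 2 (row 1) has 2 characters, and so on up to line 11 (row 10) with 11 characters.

r0=0: X
r1=1: XX
r2=10: X_X
r3=11: XXXX
r4=100: X___X
r5=101: XX__XX
r6=110: X_X_X_X
r7=111: XXXXXXXX
r8=1000: X_______X
r9=1001: XX______XX
r10=1010: X_X_____X_X

Answer: X
XX
X_X
XXXX
X___X
XX__XX
X_X_X_X
XXXXXXXX
X_______X
XX______XX
X_X_____X_X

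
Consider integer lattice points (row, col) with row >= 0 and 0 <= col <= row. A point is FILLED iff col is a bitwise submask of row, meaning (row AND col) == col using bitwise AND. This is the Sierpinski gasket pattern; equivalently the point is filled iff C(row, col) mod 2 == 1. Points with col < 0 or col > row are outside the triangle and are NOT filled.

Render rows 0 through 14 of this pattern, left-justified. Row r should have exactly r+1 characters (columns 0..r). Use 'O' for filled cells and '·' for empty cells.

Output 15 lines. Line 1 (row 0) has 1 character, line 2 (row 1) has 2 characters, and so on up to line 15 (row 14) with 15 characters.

Answer: O
OO
O·O
OOOO
O···O
OO··OO
O·O·O·O
OOOOOOOO
O·······O
OO······OO
O·O·····O·O
OOOO····OOOO
O···O···O···O
OO··OO··OO··OO
O·O·O·O·O·O·O·O

Derivation:
r0=0: O
r1=1: OO
r2=10: O·O
r3=11: OOOO
r4=100: O···O
r5=101: OO··OO
r6=110: O·O·O·O
r7=111: OOOOOOOO
r8=1000: O·······O
r9=1001: OO······OO
r10=1010: O·O·····O·O
r11=1011: OOOO····OOOO
r12=1100: O···O···O···O
r13=1101: OO··OO··OO··OO
r14=1110: O·O·O·O·O·O·O·O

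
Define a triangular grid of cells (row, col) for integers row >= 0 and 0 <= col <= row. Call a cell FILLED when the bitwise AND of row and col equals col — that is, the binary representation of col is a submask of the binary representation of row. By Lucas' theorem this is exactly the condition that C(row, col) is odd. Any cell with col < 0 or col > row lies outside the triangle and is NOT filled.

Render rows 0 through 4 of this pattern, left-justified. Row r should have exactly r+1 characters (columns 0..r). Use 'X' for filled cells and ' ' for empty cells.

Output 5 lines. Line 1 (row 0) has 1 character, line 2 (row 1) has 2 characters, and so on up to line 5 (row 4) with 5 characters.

r0=0: X
r1=1: XX
r2=10: X X
r3=11: XXXX
r4=100: X   X

Answer: X
XX
X X
XXXX
X   X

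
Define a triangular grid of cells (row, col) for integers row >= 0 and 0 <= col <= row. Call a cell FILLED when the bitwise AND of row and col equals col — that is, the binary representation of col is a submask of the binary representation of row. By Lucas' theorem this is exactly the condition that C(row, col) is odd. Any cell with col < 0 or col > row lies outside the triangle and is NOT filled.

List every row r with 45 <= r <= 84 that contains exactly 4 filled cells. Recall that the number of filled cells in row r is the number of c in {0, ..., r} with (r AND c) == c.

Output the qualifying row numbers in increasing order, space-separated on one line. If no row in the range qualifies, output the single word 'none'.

Answer: 48 65 66 68 72 80

Derivation:
Row r has 2^popcount(r) filled cells, so we need popcount(r) = log2(4) = 2.
Scan r = 45..84 and keep those with exactly 2 one-bits:
r=45=101101 popcount=4 -> skip
r=46=101110 popcount=4 -> skip
r=47=101111 popcount=5 -> skip
r=48=110000 popcount=2 -> KEEP
r=49=110001 popcount=3 -> skip
r=50=110010 popcount=3 -> skip
r=51=110011 popcount=4 -> skip
r=52=110100 popcount=3 -> skip
r=53=110101 popcount=4 -> skip
r=54=110110 popcount=4 -> skip
r=55=110111 popcount=5 -> skip
r=56=111000 popcount=3 -> skip
r=57=111001 popcount=4 -> skip
r=58=111010 popcount=4 -> skip
r=59=111011 popcount=5 -> skip
r=60=111100 popcount=4 -> skip
r=61=111101 popcount=5 -> skip
r=62=111110 popcount=5 -> skip
r=63=111111 popcount=6 -> skip
r=64=1000000 popcount=1 -> skip
r=65=1000001 popcount=2 -> KEEP
r=66=1000010 popcount=2 -> KEEP
r=67=1000011 popcount=3 -> skip
r=68=1000100 popcount=2 -> KEEP
r=69=1000101 popcount=3 -> skip
r=70=1000110 popcount=3 -> skip
r=71=1000111 popcount=4 -> skip
r=72=1001000 popcount=2 -> KEEP
r=73=1001001 popcount=3 -> skip
r=74=1001010 popcount=3 -> skip
r=75=1001011 popcount=4 -> skip
r=76=1001100 popcount=3 -> skip
r=77=1001101 popcount=4 -> skip
r=78=1001110 popcount=4 -> skip
r=79=1001111 popcount=5 -> skip
r=80=1010000 popcount=2 -> KEEP
r=81=1010001 popcount=3 -> skip
r=82=1010010 popcount=3 -> skip
r=83=1010011 popcount=4 -> skip
r=84=1010100 popcount=3 -> skip
Kept rows: 48 65 66 68 72 80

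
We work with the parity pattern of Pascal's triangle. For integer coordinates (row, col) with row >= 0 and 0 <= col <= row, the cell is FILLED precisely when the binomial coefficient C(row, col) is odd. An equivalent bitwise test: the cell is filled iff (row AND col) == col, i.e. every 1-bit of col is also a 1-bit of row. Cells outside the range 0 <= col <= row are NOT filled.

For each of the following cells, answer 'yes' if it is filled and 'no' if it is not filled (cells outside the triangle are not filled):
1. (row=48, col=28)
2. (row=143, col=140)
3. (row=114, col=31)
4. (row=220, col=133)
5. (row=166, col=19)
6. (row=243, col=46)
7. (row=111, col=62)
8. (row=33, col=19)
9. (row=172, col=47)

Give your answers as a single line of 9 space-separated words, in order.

Answer: no yes no no no no no no no

Derivation:
(48,28): row=0b110000, col=0b11100, row AND col = 0b10000 = 16; 16 != 28 -> empty
(143,140): row=0b10001111, col=0b10001100, row AND col = 0b10001100 = 140; 140 == 140 -> filled
(114,31): row=0b1110010, col=0b11111, row AND col = 0b10010 = 18; 18 != 31 -> empty
(220,133): row=0b11011100, col=0b10000101, row AND col = 0b10000100 = 132; 132 != 133 -> empty
(166,19): row=0b10100110, col=0b10011, row AND col = 0b10 = 2; 2 != 19 -> empty
(243,46): row=0b11110011, col=0b101110, row AND col = 0b100010 = 34; 34 != 46 -> empty
(111,62): row=0b1101111, col=0b111110, row AND col = 0b101110 = 46; 46 != 62 -> empty
(33,19): row=0b100001, col=0b10011, row AND col = 0b1 = 1; 1 != 19 -> empty
(172,47): row=0b10101100, col=0b101111, row AND col = 0b101100 = 44; 44 != 47 -> empty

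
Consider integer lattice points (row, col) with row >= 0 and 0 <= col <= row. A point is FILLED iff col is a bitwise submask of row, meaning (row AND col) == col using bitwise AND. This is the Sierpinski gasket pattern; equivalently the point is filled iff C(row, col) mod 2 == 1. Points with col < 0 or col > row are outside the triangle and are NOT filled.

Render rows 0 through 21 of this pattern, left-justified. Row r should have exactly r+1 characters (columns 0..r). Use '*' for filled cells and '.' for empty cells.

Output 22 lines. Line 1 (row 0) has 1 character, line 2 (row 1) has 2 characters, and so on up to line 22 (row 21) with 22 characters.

r0=0: *
r1=1: **
r2=10: *.*
r3=11: ****
r4=100: *...*
r5=101: **..**
r6=110: *.*.*.*
r7=111: ********
r8=1000: *.......*
r9=1001: **......**
r10=1010: *.*.....*.*
r11=1011: ****....****
r12=1100: *...*...*...*
r13=1101: **..**..**..**
r14=1110: *.*.*.*.*.*.*.*
r15=1111: ****************
r16=10000: *...............*
r17=10001: **..............**
r18=10010: *.*.............*.*
r19=10011: ****............****
r20=10100: *...*...........*...*
r21=10101: **..**..........**..**

Answer: *
**
*.*
****
*...*
**..**
*.*.*.*
********
*.......*
**......**
*.*.....*.*
****....****
*...*...*...*
**..**..**..**
*.*.*.*.*.*.*.*
****************
*...............*
**..............**
*.*.............*.*
****............****
*...*...........*...*
**..**..........**..**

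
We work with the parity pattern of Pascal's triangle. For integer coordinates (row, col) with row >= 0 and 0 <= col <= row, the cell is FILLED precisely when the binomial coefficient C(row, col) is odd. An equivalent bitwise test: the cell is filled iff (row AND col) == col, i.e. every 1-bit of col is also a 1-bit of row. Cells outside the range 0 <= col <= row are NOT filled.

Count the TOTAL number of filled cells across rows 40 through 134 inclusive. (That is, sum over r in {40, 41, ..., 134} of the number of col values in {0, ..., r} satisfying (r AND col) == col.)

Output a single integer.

Answer: 1928

Derivation:
r40=101000 pc2: +4 =4
r41=101001 pc3: +8 =12
r42=101010 pc3: +8 =20
r43=101011 pc4: +16 =36
r44=101100 pc3: +8 =44
r45=101101 pc4: +16 =60
r46=101110 pc4: +16 =76
r47=101111 pc5: +32 =108
r48=110000 pc2: +4 =112
r49=110001 pc3: +8 =120
r50=110010 pc3: +8 =128
r51=110011 pc4: +16 =144
r52=110100 pc3: +8 =152
r53=110101 pc4: +16 =168
r54=110110 pc4: +16 =184
r55=110111 pc5: +32 =216
r56=111000 pc3: +8 =224
r57=111001 pc4: +16 =240
r58=111010 pc4: +16 =256
r59=111011 pc5: +32 =288
r60=111100 pc4: +16 =304
r61=111101 pc5: +32 =336
r62=111110 pc5: +32 =368
r63=111111 pc6: +64 =432
r64=1000000 pc1: +2 =434
r65=1000001 pc2: +4 =438
r66=1000010 pc2: +4 =442
r67=1000011 pc3: +8 =450
r68=1000100 pc2: +4 =454
r69=1000101 pc3: +8 =462
r70=1000110 pc3: +8 =470
r71=1000111 pc4: +16 =486
r72=1001000 pc2: +4 =490
r73=1001001 pc3: +8 =498
r74=1001010 pc3: +8 =506
r75=1001011 pc4: +16 =522
r76=1001100 pc3: +8 =530
r77=1001101 pc4: +16 =546
r78=1001110 pc4: +16 =562
r79=1001111 pc5: +32 =594
r80=1010000 pc2: +4 =598
r81=1010001 pc3: +8 =606
r82=1010010 pc3: +8 =614
r83=1010011 pc4: +16 =630
r84=1010100 pc3: +8 =638
r85=1010101 pc4: +16 =654
r86=1010110 pc4: +16 =670
r87=1010111 pc5: +32 =702
r88=1011000 pc3: +8 =710
r89=1011001 pc4: +16 =726
r90=1011010 pc4: +16 =742
r91=1011011 pc5: +32 =774
r92=1011100 pc4: +16 =790
r93=1011101 pc5: +32 =822
r94=1011110 pc5: +32 =854
r95=1011111 pc6: +64 =918
r96=1100000 pc2: +4 =922
r97=1100001 pc3: +8 =930
r98=1100010 pc3: +8 =938
r99=1100011 pc4: +16 =954
r100=1100100 pc3: +8 =962
r101=1100101 pc4: +16 =978
r102=1100110 pc4: +16 =994
r103=1100111 pc5: +32 =1026
r104=1101000 pc3: +8 =1034
r105=1101001 pc4: +16 =1050
r106=1101010 pc4: +16 =1066
r107=1101011 pc5: +32 =1098
r108=1101100 pc4: +16 =1114
r109=1101101 pc5: +32 =1146
r110=1101110 pc5: +32 =1178
r111=1101111 pc6: +64 =1242
r112=1110000 pc3: +8 =1250
r113=1110001 pc4: +16 =1266
r114=1110010 pc4: +16 =1282
r115=1110011 pc5: +32 =1314
r116=1110100 pc4: +16 =1330
r117=1110101 pc5: +32 =1362
r118=1110110 pc5: +32 =1394
r119=1110111 pc6: +64 =1458
r120=1111000 pc4: +16 =1474
r121=1111001 pc5: +32 =1506
r122=1111010 pc5: +32 =1538
r123=1111011 pc6: +64 =1602
r124=1111100 pc5: +32 =1634
r125=1111101 pc6: +64 =1698
r126=1111110 pc6: +64 =1762
r127=1111111 pc7: +128 =1890
r128=10000000 pc1: +2 =1892
r129=10000001 pc2: +4 =1896
r130=10000010 pc2: +4 =1900
r131=10000011 pc3: +8 =1908
r132=10000100 pc2: +4 =1912
r133=10000101 pc3: +8 =1920
r134=10000110 pc3: +8 =1928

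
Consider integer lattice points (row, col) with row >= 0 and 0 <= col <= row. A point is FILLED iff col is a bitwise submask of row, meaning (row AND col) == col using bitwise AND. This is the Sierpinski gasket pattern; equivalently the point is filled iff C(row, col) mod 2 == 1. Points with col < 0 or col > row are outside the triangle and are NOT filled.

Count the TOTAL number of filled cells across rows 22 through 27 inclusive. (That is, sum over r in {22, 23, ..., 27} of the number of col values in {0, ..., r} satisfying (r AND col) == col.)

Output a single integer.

r22=10110 pc3: +8 =8
r23=10111 pc4: +16 =24
r24=11000 pc2: +4 =28
r25=11001 pc3: +8 =36
r26=11010 pc3: +8 =44
r27=11011 pc4: +16 =60

Answer: 60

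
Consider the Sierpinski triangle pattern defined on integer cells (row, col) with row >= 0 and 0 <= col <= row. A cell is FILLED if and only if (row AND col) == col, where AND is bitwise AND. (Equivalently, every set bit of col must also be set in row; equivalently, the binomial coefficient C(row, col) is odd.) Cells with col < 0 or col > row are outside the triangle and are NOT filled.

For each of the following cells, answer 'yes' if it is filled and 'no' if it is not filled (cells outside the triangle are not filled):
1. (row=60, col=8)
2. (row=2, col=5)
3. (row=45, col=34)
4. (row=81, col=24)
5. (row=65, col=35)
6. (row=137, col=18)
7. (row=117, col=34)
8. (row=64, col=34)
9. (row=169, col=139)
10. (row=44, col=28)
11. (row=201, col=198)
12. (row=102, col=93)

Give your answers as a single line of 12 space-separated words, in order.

Answer: yes no no no no no no no no no no no

Derivation:
(60,8): row=0b111100, col=0b1000, row AND col = 0b1000 = 8; 8 == 8 -> filled
(2,5): col outside [0, 2] -> not filled
(45,34): row=0b101101, col=0b100010, row AND col = 0b100000 = 32; 32 != 34 -> empty
(81,24): row=0b1010001, col=0b11000, row AND col = 0b10000 = 16; 16 != 24 -> empty
(65,35): row=0b1000001, col=0b100011, row AND col = 0b1 = 1; 1 != 35 -> empty
(137,18): row=0b10001001, col=0b10010, row AND col = 0b0 = 0; 0 != 18 -> empty
(117,34): row=0b1110101, col=0b100010, row AND col = 0b100000 = 32; 32 != 34 -> empty
(64,34): row=0b1000000, col=0b100010, row AND col = 0b0 = 0; 0 != 34 -> empty
(169,139): row=0b10101001, col=0b10001011, row AND col = 0b10001001 = 137; 137 != 139 -> empty
(44,28): row=0b101100, col=0b11100, row AND col = 0b1100 = 12; 12 != 28 -> empty
(201,198): row=0b11001001, col=0b11000110, row AND col = 0b11000000 = 192; 192 != 198 -> empty
(102,93): row=0b1100110, col=0b1011101, row AND col = 0b1000100 = 68; 68 != 93 -> empty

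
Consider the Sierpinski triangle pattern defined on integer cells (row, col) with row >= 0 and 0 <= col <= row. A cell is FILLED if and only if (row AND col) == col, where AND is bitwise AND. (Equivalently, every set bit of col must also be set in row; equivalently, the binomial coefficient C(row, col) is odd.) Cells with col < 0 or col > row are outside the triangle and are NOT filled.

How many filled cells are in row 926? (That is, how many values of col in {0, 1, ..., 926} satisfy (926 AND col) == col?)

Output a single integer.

Answer: 128

Derivation:
926 in binary = 1110011110
popcount(926) = number of 1-bits in 1110011110 = 7
A col c satisfies (926 AND c) == c iff every set bit of c is also set in 926; each of the 7 set bits of 926 can independently be on or off in c.
count = 2^7 = 128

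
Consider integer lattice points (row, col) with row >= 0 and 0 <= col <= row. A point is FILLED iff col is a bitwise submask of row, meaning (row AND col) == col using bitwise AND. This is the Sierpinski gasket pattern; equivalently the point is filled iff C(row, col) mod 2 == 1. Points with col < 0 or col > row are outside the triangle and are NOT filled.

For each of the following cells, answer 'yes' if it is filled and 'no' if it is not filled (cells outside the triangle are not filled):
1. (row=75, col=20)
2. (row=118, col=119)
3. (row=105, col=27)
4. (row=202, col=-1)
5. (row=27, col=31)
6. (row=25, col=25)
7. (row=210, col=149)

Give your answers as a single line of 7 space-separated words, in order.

(75,20): row=0b1001011, col=0b10100, row AND col = 0b0 = 0; 0 != 20 -> empty
(118,119): col outside [0, 118] -> not filled
(105,27): row=0b1101001, col=0b11011, row AND col = 0b1001 = 9; 9 != 27 -> empty
(202,-1): col outside [0, 202] -> not filled
(27,31): col outside [0, 27] -> not filled
(25,25): row=0b11001, col=0b11001, row AND col = 0b11001 = 25; 25 == 25 -> filled
(210,149): row=0b11010010, col=0b10010101, row AND col = 0b10010000 = 144; 144 != 149 -> empty

Answer: no no no no no yes no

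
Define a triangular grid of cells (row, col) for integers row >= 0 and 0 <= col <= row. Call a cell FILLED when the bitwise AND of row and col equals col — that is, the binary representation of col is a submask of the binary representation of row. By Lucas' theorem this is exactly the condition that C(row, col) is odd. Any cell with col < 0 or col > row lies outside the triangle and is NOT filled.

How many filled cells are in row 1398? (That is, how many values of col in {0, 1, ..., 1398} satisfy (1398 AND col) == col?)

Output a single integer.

Answer: 128

Derivation:
1398 in binary = 10101110110
popcount(1398) = number of 1-bits in 10101110110 = 7
A col c satisfies (1398 AND c) == c iff every set bit of c is also set in 1398; each of the 7 set bits of 1398 can independently be on or off in c.
count = 2^7 = 128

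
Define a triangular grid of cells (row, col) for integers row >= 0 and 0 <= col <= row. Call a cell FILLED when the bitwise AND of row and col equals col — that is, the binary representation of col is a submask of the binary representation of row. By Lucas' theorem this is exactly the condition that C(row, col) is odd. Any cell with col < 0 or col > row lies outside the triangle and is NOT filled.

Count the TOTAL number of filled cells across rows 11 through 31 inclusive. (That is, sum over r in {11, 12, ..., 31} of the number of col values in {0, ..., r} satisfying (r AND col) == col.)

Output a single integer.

r11=1011 pc3: +8 =8
r12=1100 pc2: +4 =12
r13=1101 pc3: +8 =20
r14=1110 pc3: +8 =28
r15=1111 pc4: +16 =44
r16=10000 pc1: +2 =46
r17=10001 pc2: +4 =50
r18=10010 pc2: +4 =54
r19=10011 pc3: +8 =62
r20=10100 pc2: +4 =66
r21=10101 pc3: +8 =74
r22=10110 pc3: +8 =82
r23=10111 pc4: +16 =98
r24=11000 pc2: +4 =102
r25=11001 pc3: +8 =110
r26=11010 pc3: +8 =118
r27=11011 pc4: +16 =134
r28=11100 pc3: +8 =142
r29=11101 pc4: +16 =158
r30=11110 pc4: +16 =174
r31=11111 pc5: +32 =206

Answer: 206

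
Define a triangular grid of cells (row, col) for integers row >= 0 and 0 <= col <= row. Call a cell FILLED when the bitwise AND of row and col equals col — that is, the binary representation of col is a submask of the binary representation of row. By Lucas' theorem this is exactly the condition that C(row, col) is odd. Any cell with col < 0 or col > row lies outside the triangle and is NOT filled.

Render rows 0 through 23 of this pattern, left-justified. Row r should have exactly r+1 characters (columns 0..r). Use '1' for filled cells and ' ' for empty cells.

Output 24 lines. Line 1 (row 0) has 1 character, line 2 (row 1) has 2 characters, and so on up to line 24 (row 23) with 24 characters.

Answer: 1
11
1 1
1111
1   1
11  11
1 1 1 1
11111111
1       1
11      11
1 1     1 1
1111    1111
1   1   1   1
11  11  11  11
1 1 1 1 1 1 1 1
1111111111111111
1               1
11              11
1 1             1 1
1111            1111
1   1           1   1
11  11          11  11
1 1 1 1         1 1 1 1
11111111        11111111

Derivation:
r0=0: 1
r1=1: 11
r2=10: 1 1
r3=11: 1111
r4=100: 1   1
r5=101: 11  11
r6=110: 1 1 1 1
r7=111: 11111111
r8=1000: 1       1
r9=1001: 11      11
r10=1010: 1 1     1 1
r11=1011: 1111    1111
r12=1100: 1   1   1   1
r13=1101: 11  11  11  11
r14=1110: 1 1 1 1 1 1 1 1
r15=1111: 1111111111111111
r16=10000: 1               1
r17=10001: 11              11
r18=10010: 1 1             1 1
r19=10011: 1111            1111
r20=10100: 1   1           1   1
r21=10101: 11  11          11  11
r22=10110: 1 1 1 1         1 1 1 1
r23=10111: 11111111        11111111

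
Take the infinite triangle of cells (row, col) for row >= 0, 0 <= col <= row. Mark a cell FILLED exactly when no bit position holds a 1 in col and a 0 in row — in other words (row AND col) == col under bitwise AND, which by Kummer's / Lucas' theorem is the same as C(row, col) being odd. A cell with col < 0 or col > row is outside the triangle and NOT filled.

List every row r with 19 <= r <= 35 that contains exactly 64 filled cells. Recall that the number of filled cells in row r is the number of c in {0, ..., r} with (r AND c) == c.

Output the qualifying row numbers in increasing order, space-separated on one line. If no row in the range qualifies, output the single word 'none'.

Row r has 2^popcount(r) filled cells, so we need popcount(r) = log2(64) = 6.
Scan r = 19..35 and keep those with exactly 6 one-bits:
r=19=10011 popcount=3 -> skip
r=20=10100 popcount=2 -> skip
r=21=10101 popcount=3 -> skip
r=22=10110 popcount=3 -> skip
r=23=10111 popcount=4 -> skip
r=24=11000 popcount=2 -> skip
r=25=11001 popcount=3 -> skip
r=26=11010 popcount=3 -> skip
r=27=11011 popcount=4 -> skip
r=28=11100 popcount=3 -> skip
r=29=11101 popcount=4 -> skip
r=30=11110 popcount=4 -> skip
r=31=11111 popcount=5 -> skip
r=32=100000 popcount=1 -> skip
r=33=100001 popcount=2 -> skip
r=34=100010 popcount=2 -> skip
r=35=100011 popcount=3 -> skip
Kept rows: none

Answer: none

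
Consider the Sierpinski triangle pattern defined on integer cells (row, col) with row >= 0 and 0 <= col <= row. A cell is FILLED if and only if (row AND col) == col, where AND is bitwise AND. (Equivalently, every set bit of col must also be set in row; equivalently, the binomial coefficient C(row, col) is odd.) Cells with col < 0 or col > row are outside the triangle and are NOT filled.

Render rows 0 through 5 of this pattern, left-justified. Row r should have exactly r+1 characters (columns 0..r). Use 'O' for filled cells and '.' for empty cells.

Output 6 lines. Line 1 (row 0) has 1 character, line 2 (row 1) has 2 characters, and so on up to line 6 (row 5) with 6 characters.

Answer: O
OO
O.O
OOOO
O...O
OO..OO

Derivation:
r0=0: O
r1=1: OO
r2=10: O.O
r3=11: OOOO
r4=100: O...O
r5=101: OO..OO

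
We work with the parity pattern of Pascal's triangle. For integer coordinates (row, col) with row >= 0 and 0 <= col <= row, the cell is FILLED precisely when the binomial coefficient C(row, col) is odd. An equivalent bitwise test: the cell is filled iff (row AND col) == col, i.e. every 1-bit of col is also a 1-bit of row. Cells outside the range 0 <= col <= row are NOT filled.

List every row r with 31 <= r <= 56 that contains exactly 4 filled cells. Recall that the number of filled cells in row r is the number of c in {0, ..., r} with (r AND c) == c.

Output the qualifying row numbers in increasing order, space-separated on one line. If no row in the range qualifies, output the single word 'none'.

Row r has 2^popcount(r) filled cells, so we need popcount(r) = log2(4) = 2.
Scan r = 31..56 and keep those with exactly 2 one-bits:
r=31=11111 popcount=5 -> skip
r=32=100000 popcount=1 -> skip
r=33=100001 popcount=2 -> KEEP
r=34=100010 popcount=2 -> KEEP
r=35=100011 popcount=3 -> skip
r=36=100100 popcount=2 -> KEEP
r=37=100101 popcount=3 -> skip
r=38=100110 popcount=3 -> skip
r=39=100111 popcount=4 -> skip
r=40=101000 popcount=2 -> KEEP
r=41=101001 popcount=3 -> skip
r=42=101010 popcount=3 -> skip
r=43=101011 popcount=4 -> skip
r=44=101100 popcount=3 -> skip
r=45=101101 popcount=4 -> skip
r=46=101110 popcount=4 -> skip
r=47=101111 popcount=5 -> skip
r=48=110000 popcount=2 -> KEEP
r=49=110001 popcount=3 -> skip
r=50=110010 popcount=3 -> skip
r=51=110011 popcount=4 -> skip
r=52=110100 popcount=3 -> skip
r=53=110101 popcount=4 -> skip
r=54=110110 popcount=4 -> skip
r=55=110111 popcount=5 -> skip
r=56=111000 popcount=3 -> skip
Kept rows: 33 34 36 40 48

Answer: 33 34 36 40 48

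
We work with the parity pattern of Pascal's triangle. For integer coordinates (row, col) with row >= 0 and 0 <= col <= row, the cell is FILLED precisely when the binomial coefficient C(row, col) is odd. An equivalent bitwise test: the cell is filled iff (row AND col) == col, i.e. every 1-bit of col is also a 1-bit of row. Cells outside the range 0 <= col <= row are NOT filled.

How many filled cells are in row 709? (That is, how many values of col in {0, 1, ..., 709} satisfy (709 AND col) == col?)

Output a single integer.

709 in binary = 1011000101
popcount(709) = number of 1-bits in 1011000101 = 5
A col c satisfies (709 AND c) == c iff every set bit of c is also set in 709; each of the 5 set bits of 709 can independently be on or off in c.
count = 2^5 = 32

Answer: 32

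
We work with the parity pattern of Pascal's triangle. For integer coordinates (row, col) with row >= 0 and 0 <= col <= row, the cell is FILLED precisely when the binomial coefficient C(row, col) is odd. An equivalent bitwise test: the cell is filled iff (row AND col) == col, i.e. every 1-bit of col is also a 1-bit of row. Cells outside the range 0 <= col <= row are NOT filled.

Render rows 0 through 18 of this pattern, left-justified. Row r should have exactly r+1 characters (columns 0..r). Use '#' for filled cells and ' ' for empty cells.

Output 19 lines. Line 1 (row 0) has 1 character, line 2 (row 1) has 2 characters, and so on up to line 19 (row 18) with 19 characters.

r0=0: #
r1=1: ##
r2=10: # #
r3=11: ####
r4=100: #   #
r5=101: ##  ##
r6=110: # # # #
r7=111: ########
r8=1000: #       #
r9=1001: ##      ##
r10=1010: # #     # #
r11=1011: ####    ####
r12=1100: #   #   #   #
r13=1101: ##  ##  ##  ##
r14=1110: # # # # # # # #
r15=1111: ################
r16=10000: #               #
r17=10001: ##              ##
r18=10010: # #             # #

Answer: #
##
# #
####
#   #
##  ##
# # # #
########
#       #
##      ##
# #     # #
####    ####
#   #   #   #
##  ##  ##  ##
# # # # # # # #
################
#               #
##              ##
# #             # #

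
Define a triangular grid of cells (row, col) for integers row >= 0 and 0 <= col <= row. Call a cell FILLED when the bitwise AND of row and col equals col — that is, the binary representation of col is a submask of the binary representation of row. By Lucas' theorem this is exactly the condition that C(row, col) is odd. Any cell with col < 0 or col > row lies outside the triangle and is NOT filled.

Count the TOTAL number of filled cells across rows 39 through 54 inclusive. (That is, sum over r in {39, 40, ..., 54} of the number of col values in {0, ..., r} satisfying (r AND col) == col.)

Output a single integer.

r39=100111 pc4: +16 =16
r40=101000 pc2: +4 =20
r41=101001 pc3: +8 =28
r42=101010 pc3: +8 =36
r43=101011 pc4: +16 =52
r44=101100 pc3: +8 =60
r45=101101 pc4: +16 =76
r46=101110 pc4: +16 =92
r47=101111 pc5: +32 =124
r48=110000 pc2: +4 =128
r49=110001 pc3: +8 =136
r50=110010 pc3: +8 =144
r51=110011 pc4: +16 =160
r52=110100 pc3: +8 =168
r53=110101 pc4: +16 =184
r54=110110 pc4: +16 =200

Answer: 200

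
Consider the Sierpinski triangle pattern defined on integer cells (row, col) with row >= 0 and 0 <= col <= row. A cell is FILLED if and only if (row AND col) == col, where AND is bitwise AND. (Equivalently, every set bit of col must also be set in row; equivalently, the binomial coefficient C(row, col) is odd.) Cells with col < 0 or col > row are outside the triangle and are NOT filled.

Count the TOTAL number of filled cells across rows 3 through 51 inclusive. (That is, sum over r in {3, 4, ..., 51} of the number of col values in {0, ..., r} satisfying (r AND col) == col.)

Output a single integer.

r3=11 pc2: +4 =4
r4=100 pc1: +2 =6
r5=101 pc2: +4 =10
r6=110 pc2: +4 =14
r7=111 pc3: +8 =22
r8=1000 pc1: +2 =24
r9=1001 pc2: +4 =28
r10=1010 pc2: +4 =32
r11=1011 pc3: +8 =40
r12=1100 pc2: +4 =44
r13=1101 pc3: +8 =52
r14=1110 pc3: +8 =60
r15=1111 pc4: +16 =76
r16=10000 pc1: +2 =78
r17=10001 pc2: +4 =82
r18=10010 pc2: +4 =86
r19=10011 pc3: +8 =94
r20=10100 pc2: +4 =98
r21=10101 pc3: +8 =106
r22=10110 pc3: +8 =114
r23=10111 pc4: +16 =130
r24=11000 pc2: +4 =134
r25=11001 pc3: +8 =142
r26=11010 pc3: +8 =150
r27=11011 pc4: +16 =166
r28=11100 pc3: +8 =174
r29=11101 pc4: +16 =190
r30=11110 pc4: +16 =206
r31=11111 pc5: +32 =238
r32=100000 pc1: +2 =240
r33=100001 pc2: +4 =244
r34=100010 pc2: +4 =248
r35=100011 pc3: +8 =256
r36=100100 pc2: +4 =260
r37=100101 pc3: +8 =268
r38=100110 pc3: +8 =276
r39=100111 pc4: +16 =292
r40=101000 pc2: +4 =296
r41=101001 pc3: +8 =304
r42=101010 pc3: +8 =312
r43=101011 pc4: +16 =328
r44=101100 pc3: +8 =336
r45=101101 pc4: +16 =352
r46=101110 pc4: +16 =368
r47=101111 pc5: +32 =400
r48=110000 pc2: +4 =404
r49=110001 pc3: +8 =412
r50=110010 pc3: +8 =420
r51=110011 pc4: +16 =436

Answer: 436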